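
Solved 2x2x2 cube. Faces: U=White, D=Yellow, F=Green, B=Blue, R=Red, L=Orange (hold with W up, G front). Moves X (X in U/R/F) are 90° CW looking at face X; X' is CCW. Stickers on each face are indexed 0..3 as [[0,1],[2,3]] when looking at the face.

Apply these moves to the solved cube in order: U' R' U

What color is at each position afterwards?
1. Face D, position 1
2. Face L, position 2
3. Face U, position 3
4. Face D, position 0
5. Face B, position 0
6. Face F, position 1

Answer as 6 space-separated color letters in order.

Answer: O O B Y B R

Derivation:
After move 1 (U'): U=WWWW F=OOGG R=GGRR B=RRBB L=BBOO
After move 2 (R'): R=GRGR U=WBWR F=OWGW D=YOYG B=YRYB
After move 3 (U): U=WWRB F=GRGW R=YRGR B=BBYB L=OWOO
Query 1: D[1] = O
Query 2: L[2] = O
Query 3: U[3] = B
Query 4: D[0] = Y
Query 5: B[0] = B
Query 6: F[1] = R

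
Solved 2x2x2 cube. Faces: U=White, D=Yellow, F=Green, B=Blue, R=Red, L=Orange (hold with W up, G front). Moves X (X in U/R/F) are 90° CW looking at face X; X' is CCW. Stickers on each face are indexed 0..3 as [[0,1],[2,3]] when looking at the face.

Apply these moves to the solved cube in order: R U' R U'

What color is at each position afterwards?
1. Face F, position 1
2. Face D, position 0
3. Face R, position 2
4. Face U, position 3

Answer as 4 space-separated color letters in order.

Answer: B Y R W

Derivation:
After move 1 (R): R=RRRR U=WGWG F=GYGY D=YBYB B=WBWB
After move 2 (U'): U=GGWW F=OOGY R=GYRR B=RRWB L=WBOO
After move 3 (R): R=RGRY U=GOWY F=OBGB D=YWYR B=WRGB
After move 4 (U'): U=OYGW F=WBGB R=OBRY B=RGGB L=WROO
Query 1: F[1] = B
Query 2: D[0] = Y
Query 3: R[2] = R
Query 4: U[3] = W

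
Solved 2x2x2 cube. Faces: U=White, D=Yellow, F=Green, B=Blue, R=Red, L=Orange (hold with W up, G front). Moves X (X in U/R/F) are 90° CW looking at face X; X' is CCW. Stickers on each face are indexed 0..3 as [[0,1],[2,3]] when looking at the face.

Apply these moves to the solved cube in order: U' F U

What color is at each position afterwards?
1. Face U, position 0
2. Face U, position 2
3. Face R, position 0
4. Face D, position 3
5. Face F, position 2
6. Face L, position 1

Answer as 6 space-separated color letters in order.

Answer: O B R Y G O

Derivation:
After move 1 (U'): U=WWWW F=OOGG R=GGRR B=RRBB L=BBOO
After move 2 (F): F=GOGO U=WWOB R=WGWR D=RGYY L=BYOY
After move 3 (U): U=OWBW F=WGGO R=RRWR B=BYBB L=GOOY
Query 1: U[0] = O
Query 2: U[2] = B
Query 3: R[0] = R
Query 4: D[3] = Y
Query 5: F[2] = G
Query 6: L[1] = O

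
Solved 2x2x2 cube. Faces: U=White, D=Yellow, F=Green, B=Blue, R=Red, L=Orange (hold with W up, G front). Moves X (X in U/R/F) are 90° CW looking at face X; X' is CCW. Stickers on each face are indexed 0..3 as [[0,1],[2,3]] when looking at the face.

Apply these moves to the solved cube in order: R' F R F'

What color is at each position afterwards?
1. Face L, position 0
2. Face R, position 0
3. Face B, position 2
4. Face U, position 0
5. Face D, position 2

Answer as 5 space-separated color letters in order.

Answer: O Y B W Y

Derivation:
After move 1 (R'): R=RRRR U=WBWB F=GWGW D=YGYG B=YBYB
After move 2 (F): F=GGWW U=WBOO R=WRBR D=RRYG L=OYOG
After move 3 (R): R=BWRR U=WGOW F=GRWG D=RYYY B=OBBB
After move 4 (F'): F=RGGW U=WGBR R=YWRR D=YGYY L=OWOO
Query 1: L[0] = O
Query 2: R[0] = Y
Query 3: B[2] = B
Query 4: U[0] = W
Query 5: D[2] = Y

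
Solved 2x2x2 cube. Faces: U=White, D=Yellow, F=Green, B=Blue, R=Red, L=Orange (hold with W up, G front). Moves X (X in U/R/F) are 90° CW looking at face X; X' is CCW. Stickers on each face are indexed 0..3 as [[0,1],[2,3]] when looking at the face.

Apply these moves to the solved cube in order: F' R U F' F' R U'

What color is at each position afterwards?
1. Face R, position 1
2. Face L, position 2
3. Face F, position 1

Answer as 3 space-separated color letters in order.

After move 1 (F'): F=GGGG U=WWRR R=YRYR D=OOYY L=OWOW
After move 2 (R): R=YYRR U=WGRG F=GOGY D=OBYB B=RBWB
After move 3 (U): U=RWGG F=YYGY R=RBRR B=OWWB L=GOOW
After move 4 (F'): F=YYYG U=RWRR R=BBOR D=OWYB L=GGOG
After move 5 (F'): F=YGYY U=RWBO R=WBOR D=GGYB L=GROR
After move 6 (R): R=OWRB U=RGBY F=YGYB D=GWYO B=OWWB
After move 7 (U'): U=GYRB F=GRYB R=YGRB B=OWWB L=OWOR
Query 1: R[1] = G
Query 2: L[2] = O
Query 3: F[1] = R

Answer: G O R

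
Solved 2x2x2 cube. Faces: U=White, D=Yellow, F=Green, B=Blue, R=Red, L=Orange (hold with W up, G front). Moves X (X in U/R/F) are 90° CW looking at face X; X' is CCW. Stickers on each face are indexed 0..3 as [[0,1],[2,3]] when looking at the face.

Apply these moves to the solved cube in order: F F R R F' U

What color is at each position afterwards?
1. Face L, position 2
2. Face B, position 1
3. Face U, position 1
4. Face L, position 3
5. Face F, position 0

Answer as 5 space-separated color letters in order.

After move 1 (F): F=GGGG U=WWOO R=WRWR D=RRYY L=OYOY
After move 2 (F): F=GGGG U=WWYY R=OROR D=WWYY L=OROR
After move 3 (R): R=OORR U=WGYG F=GWGY D=WBYB B=YBWB
After move 4 (R): R=RORO U=WWYY F=GBGB D=WWYY B=GBGB
After move 5 (F'): F=BBGG U=WWRR R=WOWO D=RRYY L=OYOY
After move 6 (U): U=RWRW F=WOGG R=GBWO B=OYGB L=BBOY
Query 1: L[2] = O
Query 2: B[1] = Y
Query 3: U[1] = W
Query 4: L[3] = Y
Query 5: F[0] = W

Answer: O Y W Y W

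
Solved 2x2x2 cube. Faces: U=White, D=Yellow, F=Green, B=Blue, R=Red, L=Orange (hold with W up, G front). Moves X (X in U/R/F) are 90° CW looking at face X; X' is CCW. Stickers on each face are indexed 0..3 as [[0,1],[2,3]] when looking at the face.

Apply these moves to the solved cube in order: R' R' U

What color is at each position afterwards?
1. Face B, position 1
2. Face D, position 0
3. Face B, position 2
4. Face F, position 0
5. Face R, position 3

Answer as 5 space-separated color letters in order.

Answer: O Y G R R

Derivation:
After move 1 (R'): R=RRRR U=WBWB F=GWGW D=YGYG B=YBYB
After move 2 (R'): R=RRRR U=WYWY F=GBGB D=YWYW B=GBGB
After move 3 (U): U=WWYY F=RRGB R=GBRR B=OOGB L=GBOO
Query 1: B[1] = O
Query 2: D[0] = Y
Query 3: B[2] = G
Query 4: F[0] = R
Query 5: R[3] = R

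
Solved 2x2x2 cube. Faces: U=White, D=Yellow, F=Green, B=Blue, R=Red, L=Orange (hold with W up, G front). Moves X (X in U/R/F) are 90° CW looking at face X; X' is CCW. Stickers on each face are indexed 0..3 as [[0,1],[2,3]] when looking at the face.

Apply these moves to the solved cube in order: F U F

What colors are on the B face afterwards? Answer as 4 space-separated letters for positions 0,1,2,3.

Answer: O Y B B

Derivation:
After move 1 (F): F=GGGG U=WWOO R=WRWR D=RRYY L=OYOY
After move 2 (U): U=OWOW F=WRGG R=BBWR B=OYBB L=GGOY
After move 3 (F): F=GWGR U=OWYG R=OBWR D=WBYY L=GROR
Query: B face = OYBB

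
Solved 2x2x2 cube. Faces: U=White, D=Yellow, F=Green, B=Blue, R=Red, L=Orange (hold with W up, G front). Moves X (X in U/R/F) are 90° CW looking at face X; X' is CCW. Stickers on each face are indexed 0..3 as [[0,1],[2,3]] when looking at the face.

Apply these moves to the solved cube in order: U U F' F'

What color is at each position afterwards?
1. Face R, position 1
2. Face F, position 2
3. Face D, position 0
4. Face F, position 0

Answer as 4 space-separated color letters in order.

Answer: O B W G

Derivation:
After move 1 (U): U=WWWW F=RRGG R=BBRR B=OOBB L=GGOO
After move 2 (U): U=WWWW F=BBGG R=OORR B=GGBB L=RROO
After move 3 (F'): F=BGBG U=WWOR R=YOYR D=ROYY L=RWOW
After move 4 (F'): F=GGBB U=WWYY R=OORR D=WWYY L=RROO
Query 1: R[1] = O
Query 2: F[2] = B
Query 3: D[0] = W
Query 4: F[0] = G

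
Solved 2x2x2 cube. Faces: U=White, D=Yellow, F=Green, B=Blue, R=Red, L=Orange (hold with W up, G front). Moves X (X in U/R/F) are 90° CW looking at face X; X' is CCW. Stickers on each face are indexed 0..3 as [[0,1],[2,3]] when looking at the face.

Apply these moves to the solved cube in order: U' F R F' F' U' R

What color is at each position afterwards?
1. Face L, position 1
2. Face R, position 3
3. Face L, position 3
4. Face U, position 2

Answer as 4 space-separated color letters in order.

After move 1 (U'): U=WWWW F=OOGG R=GGRR B=RRBB L=BBOO
After move 2 (F): F=GOGO U=WWOB R=WGWR D=RGYY L=BYOY
After move 3 (R): R=WWRG U=WOOO F=GGGY D=RBYR B=BRWB
After move 4 (F'): F=GYGG U=WOWR R=BWRG D=YYYR L=BOOO
After move 5 (F'): F=YGGG U=WOBR R=YWYG D=OOYR L=BROW
After move 6 (U'): U=ORWB F=BRGG R=YGYG B=YWWB L=BROW
After move 7 (R): R=YYGG U=ORWG F=BOGR D=OWYY B=BWRB
Query 1: L[1] = R
Query 2: R[3] = G
Query 3: L[3] = W
Query 4: U[2] = W

Answer: R G W W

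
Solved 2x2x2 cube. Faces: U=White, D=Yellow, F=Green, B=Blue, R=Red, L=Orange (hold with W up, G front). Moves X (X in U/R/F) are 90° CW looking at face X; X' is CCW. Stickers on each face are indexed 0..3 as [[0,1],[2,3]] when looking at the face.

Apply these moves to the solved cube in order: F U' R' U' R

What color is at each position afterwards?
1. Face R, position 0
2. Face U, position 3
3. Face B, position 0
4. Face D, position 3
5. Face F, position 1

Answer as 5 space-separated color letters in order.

Answer: G O W G Y

Derivation:
After move 1 (F): F=GGGG U=WWOO R=WRWR D=RRYY L=OYOY
After move 2 (U'): U=WOWO F=OYGG R=GGWR B=WRBB L=BBOY
After move 3 (R'): R=GRGW U=WBWW F=OOGO D=RYYG B=YRRB
After move 4 (U'): U=BWWW F=BBGO R=OOGW B=GRRB L=YROY
After move 5 (R): R=GOWO U=BBWO F=BYGG D=RRYG B=WRWB
Query 1: R[0] = G
Query 2: U[3] = O
Query 3: B[0] = W
Query 4: D[3] = G
Query 5: F[1] = Y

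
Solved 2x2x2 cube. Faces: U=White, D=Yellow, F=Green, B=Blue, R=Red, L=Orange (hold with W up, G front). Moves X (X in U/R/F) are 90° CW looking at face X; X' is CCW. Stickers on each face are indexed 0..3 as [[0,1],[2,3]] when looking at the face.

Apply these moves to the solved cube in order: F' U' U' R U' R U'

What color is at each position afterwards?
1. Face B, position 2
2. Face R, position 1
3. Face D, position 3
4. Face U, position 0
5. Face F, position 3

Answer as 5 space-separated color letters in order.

Answer: G B Y R G

Derivation:
After move 1 (F'): F=GGGG U=WWRR R=YRYR D=OOYY L=OWOW
After move 2 (U'): U=WRWR F=OWGG R=GGYR B=YRBB L=BBOW
After move 3 (U'): U=RRWW F=BBGG R=OWYR B=GGBB L=YROW
After move 4 (R): R=YORW U=RBWG F=BOGY D=OBYG B=WGRB
After move 5 (U'): U=BGRW F=YRGY R=BORW B=YORB L=WGOW
After move 6 (R): R=RBWO U=BRRY F=YBGG D=ORYY B=WOGB
After move 7 (U'): U=RYBR F=WGGG R=YBWO B=RBGB L=WOOW
Query 1: B[2] = G
Query 2: R[1] = B
Query 3: D[3] = Y
Query 4: U[0] = R
Query 5: F[3] = G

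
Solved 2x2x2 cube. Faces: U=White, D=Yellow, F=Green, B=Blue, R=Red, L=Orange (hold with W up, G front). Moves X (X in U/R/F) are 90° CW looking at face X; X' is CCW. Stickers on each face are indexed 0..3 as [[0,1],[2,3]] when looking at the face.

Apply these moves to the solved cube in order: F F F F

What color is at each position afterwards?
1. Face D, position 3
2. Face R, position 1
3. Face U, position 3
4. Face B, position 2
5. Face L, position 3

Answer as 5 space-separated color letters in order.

After move 1 (F): F=GGGG U=WWOO R=WRWR D=RRYY L=OYOY
After move 2 (F): F=GGGG U=WWYY R=OROR D=WWYY L=OROR
After move 3 (F): F=GGGG U=WWRR R=YRYR D=OOYY L=OWOW
After move 4 (F): F=GGGG U=WWWW R=RRRR D=YYYY L=OOOO
Query 1: D[3] = Y
Query 2: R[1] = R
Query 3: U[3] = W
Query 4: B[2] = B
Query 5: L[3] = O

Answer: Y R W B O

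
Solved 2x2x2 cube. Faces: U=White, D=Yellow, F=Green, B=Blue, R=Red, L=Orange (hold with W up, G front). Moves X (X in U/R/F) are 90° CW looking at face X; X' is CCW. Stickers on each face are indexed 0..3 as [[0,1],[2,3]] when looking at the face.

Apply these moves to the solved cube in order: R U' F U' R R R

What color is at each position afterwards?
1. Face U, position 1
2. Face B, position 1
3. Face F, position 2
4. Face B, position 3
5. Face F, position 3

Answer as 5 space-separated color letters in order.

Answer: W Y Y B O

Derivation:
After move 1 (R): R=RRRR U=WGWG F=GYGY D=YBYB B=WBWB
After move 2 (U'): U=GGWW F=OOGY R=GYRR B=RRWB L=WBOO
After move 3 (F): F=GOYO U=GGOB R=WYWR D=RGYB L=WYOB
After move 4 (U'): U=GBGO F=WYYO R=GOWR B=WYWB L=RROB
After move 5 (R): R=WGRO U=GYGO F=WGYB D=RWYW B=OYBB
After move 6 (R): R=RWOG U=GGGB F=WWYW D=RBYO B=OYYB
After move 7 (R): R=ORGW U=GWGW F=WBYO D=RYYO B=BYGB
Query 1: U[1] = W
Query 2: B[1] = Y
Query 3: F[2] = Y
Query 4: B[3] = B
Query 5: F[3] = O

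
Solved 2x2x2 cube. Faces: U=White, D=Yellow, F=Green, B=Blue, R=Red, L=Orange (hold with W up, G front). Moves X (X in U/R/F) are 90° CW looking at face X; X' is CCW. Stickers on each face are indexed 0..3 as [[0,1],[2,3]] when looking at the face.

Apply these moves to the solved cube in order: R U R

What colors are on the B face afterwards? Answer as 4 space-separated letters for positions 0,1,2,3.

Answer: G O W B

Derivation:
After move 1 (R): R=RRRR U=WGWG F=GYGY D=YBYB B=WBWB
After move 2 (U): U=WWGG F=RRGY R=WBRR B=OOWB L=GYOO
After move 3 (R): R=RWRB U=WRGY F=RBGB D=YWYO B=GOWB
Query: B face = GOWB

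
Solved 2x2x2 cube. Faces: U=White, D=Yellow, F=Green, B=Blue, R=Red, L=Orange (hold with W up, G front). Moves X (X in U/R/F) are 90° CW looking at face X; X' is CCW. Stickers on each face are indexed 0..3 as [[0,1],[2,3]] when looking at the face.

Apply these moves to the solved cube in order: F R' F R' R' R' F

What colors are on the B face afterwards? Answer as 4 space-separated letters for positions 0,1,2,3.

After move 1 (F): F=GGGG U=WWOO R=WRWR D=RRYY L=OYOY
After move 2 (R'): R=RRWW U=WBOB F=GWGO D=RGYG B=YBRB
After move 3 (F): F=GGOW U=WBYY R=ORBW D=WRYG L=OROG
After move 4 (R'): R=RWOB U=WRYY F=GBOY D=WGYW B=GBRB
After move 5 (R'): R=WBRO U=WRYG F=GROY D=WBYY B=WBGB
After move 6 (R'): R=BOWR U=WGYW F=GROG D=WRYY B=YBBB
After move 7 (F): F=OGGR U=WGGR R=YOWR D=WBYY L=OWOR
Query: B face = YBBB

Answer: Y B B B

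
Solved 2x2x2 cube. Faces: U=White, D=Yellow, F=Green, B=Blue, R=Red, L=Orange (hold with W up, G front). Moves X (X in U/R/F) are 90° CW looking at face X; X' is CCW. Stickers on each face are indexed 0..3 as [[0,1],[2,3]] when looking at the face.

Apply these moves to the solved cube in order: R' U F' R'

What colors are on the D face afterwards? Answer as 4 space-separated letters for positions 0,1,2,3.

After move 1 (R'): R=RRRR U=WBWB F=GWGW D=YGYG B=YBYB
After move 2 (U): U=WWBB F=RRGW R=YBRR B=OOYB L=GWOO
After move 3 (F'): F=RWRG U=WWYR R=GBYR D=WOYG L=GBOB
After move 4 (R'): R=BRGY U=WYYO F=RWRR D=WWYG B=GOOB
Query: D face = WWYG

Answer: W W Y G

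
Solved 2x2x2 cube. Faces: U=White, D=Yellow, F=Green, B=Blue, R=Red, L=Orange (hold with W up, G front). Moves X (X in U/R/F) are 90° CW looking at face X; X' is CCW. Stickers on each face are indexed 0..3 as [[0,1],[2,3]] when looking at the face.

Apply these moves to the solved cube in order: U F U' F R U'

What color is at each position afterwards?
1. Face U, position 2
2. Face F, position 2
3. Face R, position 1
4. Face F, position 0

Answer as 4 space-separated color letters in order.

After move 1 (U): U=WWWW F=RRGG R=BBRR B=OOBB L=GGOO
After move 2 (F): F=GRGR U=WWOG R=WBWR D=RBYY L=GYOY
After move 3 (U'): U=WGWO F=GYGR R=GRWR B=WBBB L=OOOY
After move 4 (F): F=GGRY U=WGYO R=WROR D=WGYY L=OROB
After move 5 (R): R=OWRR U=WGYY F=GGRY D=WBYW B=OBGB
After move 6 (U'): U=GYWY F=ORRY R=GGRR B=OWGB L=OBOB
Query 1: U[2] = W
Query 2: F[2] = R
Query 3: R[1] = G
Query 4: F[0] = O

Answer: W R G O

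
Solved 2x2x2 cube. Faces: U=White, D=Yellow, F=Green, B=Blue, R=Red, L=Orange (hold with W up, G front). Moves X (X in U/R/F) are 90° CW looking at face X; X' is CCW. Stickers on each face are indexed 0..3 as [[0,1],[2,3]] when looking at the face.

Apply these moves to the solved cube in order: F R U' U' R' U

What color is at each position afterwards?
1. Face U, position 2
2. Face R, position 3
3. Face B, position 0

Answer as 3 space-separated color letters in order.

After move 1 (F): F=GGGG U=WWOO R=WRWR D=RRYY L=OYOY
After move 2 (R): R=WWRR U=WGOG F=GRGY D=RBYB B=OBWB
After move 3 (U'): U=GGWO F=OYGY R=GRRR B=WWWB L=OBOY
After move 4 (U'): U=GOGW F=OBGY R=OYRR B=GRWB L=WWOY
After move 5 (R'): R=YROR U=GWGG F=OOGW D=RBYY B=BRBB
After move 6 (U): U=GGGW F=YRGW R=BROR B=WWBB L=OOOY
Query 1: U[2] = G
Query 2: R[3] = R
Query 3: B[0] = W

Answer: G R W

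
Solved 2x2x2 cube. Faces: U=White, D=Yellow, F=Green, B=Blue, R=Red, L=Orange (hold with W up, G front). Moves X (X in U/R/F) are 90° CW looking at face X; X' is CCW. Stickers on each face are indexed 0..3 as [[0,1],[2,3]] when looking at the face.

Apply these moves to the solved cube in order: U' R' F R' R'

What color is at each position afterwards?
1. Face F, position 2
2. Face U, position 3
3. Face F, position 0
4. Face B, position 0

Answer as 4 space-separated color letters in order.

After move 1 (U'): U=WWWW F=OOGG R=GGRR B=RRBB L=BBOO
After move 2 (R'): R=GRGR U=WBWR F=OWGW D=YOYG B=YRYB
After move 3 (F): F=GOWW U=WBOB R=WRRR D=GGYG L=BYOO
After move 4 (R'): R=RRWR U=WYOY F=GBWB D=GOYW B=GRGB
After move 5 (R'): R=RRRW U=WGOG F=GYWY D=GBYB B=WROB
Query 1: F[2] = W
Query 2: U[3] = G
Query 3: F[0] = G
Query 4: B[0] = W

Answer: W G G W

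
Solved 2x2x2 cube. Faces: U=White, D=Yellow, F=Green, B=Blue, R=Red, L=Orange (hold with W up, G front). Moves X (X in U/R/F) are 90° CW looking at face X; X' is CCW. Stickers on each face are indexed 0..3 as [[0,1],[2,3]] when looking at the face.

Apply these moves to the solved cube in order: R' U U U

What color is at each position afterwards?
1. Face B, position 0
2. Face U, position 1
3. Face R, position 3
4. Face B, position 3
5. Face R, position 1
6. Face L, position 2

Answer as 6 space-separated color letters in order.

Answer: R B R B W O

Derivation:
After move 1 (R'): R=RRRR U=WBWB F=GWGW D=YGYG B=YBYB
After move 2 (U): U=WWBB F=RRGW R=YBRR B=OOYB L=GWOO
After move 3 (U): U=BWBW F=YBGW R=OORR B=GWYB L=RROO
After move 4 (U): U=BBWW F=OOGW R=GWRR B=RRYB L=YBOO
Query 1: B[0] = R
Query 2: U[1] = B
Query 3: R[3] = R
Query 4: B[3] = B
Query 5: R[1] = W
Query 6: L[2] = O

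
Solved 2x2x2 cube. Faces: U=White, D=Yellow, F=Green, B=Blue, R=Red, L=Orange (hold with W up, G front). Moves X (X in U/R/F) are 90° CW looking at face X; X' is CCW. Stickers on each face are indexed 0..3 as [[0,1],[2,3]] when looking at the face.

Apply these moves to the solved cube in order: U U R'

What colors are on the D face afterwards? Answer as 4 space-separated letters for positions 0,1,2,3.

After move 1 (U): U=WWWW F=RRGG R=BBRR B=OOBB L=GGOO
After move 2 (U): U=WWWW F=BBGG R=OORR B=GGBB L=RROO
After move 3 (R'): R=OROR U=WBWG F=BWGW D=YBYG B=YGYB
Query: D face = YBYG

Answer: Y B Y G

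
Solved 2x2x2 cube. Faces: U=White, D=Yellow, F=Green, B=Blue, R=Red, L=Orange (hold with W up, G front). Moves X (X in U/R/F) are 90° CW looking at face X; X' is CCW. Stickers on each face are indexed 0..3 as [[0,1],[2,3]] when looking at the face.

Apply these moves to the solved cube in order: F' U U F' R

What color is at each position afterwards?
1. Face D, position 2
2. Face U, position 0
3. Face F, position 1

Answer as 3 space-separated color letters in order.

After move 1 (F'): F=GGGG U=WWRR R=YRYR D=OOYY L=OWOW
After move 2 (U): U=RWRW F=YRGG R=BBYR B=OWBB L=GGOW
After move 3 (U): U=RRWW F=BBGG R=OWYR B=GGBB L=YROW
After move 4 (F'): F=BGBG U=RROY R=OWOR D=RWYY L=YWOW
After move 5 (R): R=OORW U=RGOG F=BWBY D=RBYG B=YGRB
Query 1: D[2] = Y
Query 2: U[0] = R
Query 3: F[1] = W

Answer: Y R W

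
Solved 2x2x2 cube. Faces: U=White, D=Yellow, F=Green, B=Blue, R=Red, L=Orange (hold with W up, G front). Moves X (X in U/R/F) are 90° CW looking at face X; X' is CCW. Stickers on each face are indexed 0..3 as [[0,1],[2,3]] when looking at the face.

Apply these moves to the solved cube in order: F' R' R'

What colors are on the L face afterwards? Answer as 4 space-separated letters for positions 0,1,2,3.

After move 1 (F'): F=GGGG U=WWRR R=YRYR D=OOYY L=OWOW
After move 2 (R'): R=RRYY U=WBRB F=GWGR D=OGYG B=YBOB
After move 3 (R'): R=RYRY U=WORY F=GBGB D=OWYR B=GBGB
Query: L face = OWOW

Answer: O W O W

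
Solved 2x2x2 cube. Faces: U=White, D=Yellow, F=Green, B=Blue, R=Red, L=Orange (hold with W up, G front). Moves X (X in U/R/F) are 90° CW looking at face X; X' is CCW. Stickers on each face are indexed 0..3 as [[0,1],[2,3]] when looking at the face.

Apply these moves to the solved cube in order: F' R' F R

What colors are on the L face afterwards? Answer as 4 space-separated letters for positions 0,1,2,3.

Answer: O O O G

Derivation:
After move 1 (F'): F=GGGG U=WWRR R=YRYR D=OOYY L=OWOW
After move 2 (R'): R=RRYY U=WBRB F=GWGR D=OGYG B=YBOB
After move 3 (F): F=GGRW U=WBWW R=RRBY D=YRYG L=OOOG
After move 4 (R): R=BRYR U=WGWW F=GRRG D=YOYY B=WBBB
Query: L face = OOOG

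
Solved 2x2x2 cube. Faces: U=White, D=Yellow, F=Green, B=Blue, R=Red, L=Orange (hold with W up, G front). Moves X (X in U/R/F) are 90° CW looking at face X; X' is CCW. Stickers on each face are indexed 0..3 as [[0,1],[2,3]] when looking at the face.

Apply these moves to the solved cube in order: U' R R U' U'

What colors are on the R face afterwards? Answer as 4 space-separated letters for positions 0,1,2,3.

After move 1 (U'): U=WWWW F=OOGG R=GGRR B=RRBB L=BBOO
After move 2 (R): R=RGRG U=WOWG F=OYGY D=YBYR B=WRWB
After move 3 (R): R=RRGG U=WYWY F=OBGR D=YWYW B=GROB
After move 4 (U'): U=YYWW F=BBGR R=OBGG B=RROB L=GROO
After move 5 (U'): U=YWYW F=GRGR R=BBGG B=OBOB L=RROO
Query: R face = BBGG

Answer: B B G G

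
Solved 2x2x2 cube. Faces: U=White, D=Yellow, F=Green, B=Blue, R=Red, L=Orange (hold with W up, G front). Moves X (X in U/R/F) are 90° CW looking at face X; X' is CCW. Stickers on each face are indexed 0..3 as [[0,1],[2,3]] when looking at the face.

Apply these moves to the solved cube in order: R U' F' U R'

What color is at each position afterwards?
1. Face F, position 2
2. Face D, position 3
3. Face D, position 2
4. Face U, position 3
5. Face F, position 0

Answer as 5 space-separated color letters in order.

Answer: O G Y W B

Derivation:
After move 1 (R): R=RRRR U=WGWG F=GYGY D=YBYB B=WBWB
After move 2 (U'): U=GGWW F=OOGY R=GYRR B=RRWB L=WBOO
After move 3 (F'): F=OYOG U=GGGR R=BYYR D=BOYB L=WWOW
After move 4 (U): U=GGRG F=BYOG R=RRYR B=WWWB L=OYOW
After move 5 (R'): R=RRRY U=GWRW F=BGOG D=BYYG B=BWOB
Query 1: F[2] = O
Query 2: D[3] = G
Query 3: D[2] = Y
Query 4: U[3] = W
Query 5: F[0] = B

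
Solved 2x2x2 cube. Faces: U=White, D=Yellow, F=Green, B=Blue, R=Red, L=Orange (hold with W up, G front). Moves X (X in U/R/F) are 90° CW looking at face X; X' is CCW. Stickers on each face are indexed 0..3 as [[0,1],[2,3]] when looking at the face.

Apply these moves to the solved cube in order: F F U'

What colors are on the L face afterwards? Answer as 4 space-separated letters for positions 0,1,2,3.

After move 1 (F): F=GGGG U=WWOO R=WRWR D=RRYY L=OYOY
After move 2 (F): F=GGGG U=WWYY R=OROR D=WWYY L=OROR
After move 3 (U'): U=WYWY F=ORGG R=GGOR B=ORBB L=BBOR
Query: L face = BBOR

Answer: B B O R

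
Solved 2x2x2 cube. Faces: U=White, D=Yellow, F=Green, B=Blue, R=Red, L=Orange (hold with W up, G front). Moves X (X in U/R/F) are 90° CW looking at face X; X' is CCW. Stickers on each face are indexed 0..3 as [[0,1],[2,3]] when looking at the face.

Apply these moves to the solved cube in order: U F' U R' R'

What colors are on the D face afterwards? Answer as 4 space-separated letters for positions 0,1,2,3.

Answer: G W Y W

Derivation:
After move 1 (U): U=WWWW F=RRGG R=BBRR B=OOBB L=GGOO
After move 2 (F'): F=RGRG U=WWBR R=YBYR D=GOYY L=GWOW
After move 3 (U): U=BWRW F=YBRG R=OOYR B=GWBB L=RGOW
After move 4 (R'): R=OROY U=BBRG F=YWRW D=GBYG B=YWOB
After move 5 (R'): R=RYOO U=BORY F=YBRG D=GWYW B=GWBB
Query: D face = GWYW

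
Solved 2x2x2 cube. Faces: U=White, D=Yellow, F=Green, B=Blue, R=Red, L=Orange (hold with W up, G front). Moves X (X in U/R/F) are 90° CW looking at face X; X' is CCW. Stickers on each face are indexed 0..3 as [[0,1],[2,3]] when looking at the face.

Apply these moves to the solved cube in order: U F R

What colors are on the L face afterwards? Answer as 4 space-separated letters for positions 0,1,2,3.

After move 1 (U): U=WWWW F=RRGG R=BBRR B=OOBB L=GGOO
After move 2 (F): F=GRGR U=WWOG R=WBWR D=RBYY L=GYOY
After move 3 (R): R=WWRB U=WROR F=GBGY D=RBYO B=GOWB
Query: L face = GYOY

Answer: G Y O Y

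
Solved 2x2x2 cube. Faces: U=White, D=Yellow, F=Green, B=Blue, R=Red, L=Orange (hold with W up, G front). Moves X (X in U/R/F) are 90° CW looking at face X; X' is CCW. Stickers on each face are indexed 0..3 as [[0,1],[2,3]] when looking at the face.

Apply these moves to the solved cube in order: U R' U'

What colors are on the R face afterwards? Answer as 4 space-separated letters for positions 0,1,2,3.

Answer: R W B R

Derivation:
After move 1 (U): U=WWWW F=RRGG R=BBRR B=OOBB L=GGOO
After move 2 (R'): R=BRBR U=WBWO F=RWGW D=YRYG B=YOYB
After move 3 (U'): U=BOWW F=GGGW R=RWBR B=BRYB L=YOOO
Query: R face = RWBR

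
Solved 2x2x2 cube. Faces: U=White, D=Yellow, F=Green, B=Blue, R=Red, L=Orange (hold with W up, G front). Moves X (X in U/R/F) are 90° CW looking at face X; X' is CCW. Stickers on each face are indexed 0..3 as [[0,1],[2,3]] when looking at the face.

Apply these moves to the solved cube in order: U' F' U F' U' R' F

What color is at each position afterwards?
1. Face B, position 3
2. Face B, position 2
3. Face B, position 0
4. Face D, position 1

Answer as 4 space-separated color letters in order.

Answer: B W Y G

Derivation:
After move 1 (U'): U=WWWW F=OOGG R=GGRR B=RRBB L=BBOO
After move 2 (F'): F=OGOG U=WWGR R=YGYR D=BOYY L=BWOW
After move 3 (U): U=GWRW F=YGOG R=RRYR B=BWBB L=OGOW
After move 4 (F'): F=GGYO U=GWRY R=ORBR D=GWYY L=OWOR
After move 5 (U'): U=WYGR F=OWYO R=GGBR B=ORBB L=BWOR
After move 6 (R'): R=GRGB U=WBGO F=OYYR D=GWYO B=YRWB
After move 7 (F): F=YORY U=WBRW R=GROB D=GGYO L=BGOW
Query 1: B[3] = B
Query 2: B[2] = W
Query 3: B[0] = Y
Query 4: D[1] = G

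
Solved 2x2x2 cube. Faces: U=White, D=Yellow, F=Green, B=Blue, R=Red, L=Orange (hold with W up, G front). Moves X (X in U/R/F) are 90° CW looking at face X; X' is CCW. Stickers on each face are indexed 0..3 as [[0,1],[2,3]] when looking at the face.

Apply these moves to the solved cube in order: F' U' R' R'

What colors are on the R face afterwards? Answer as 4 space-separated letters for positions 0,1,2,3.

Answer: R Y G G

Derivation:
After move 1 (F'): F=GGGG U=WWRR R=YRYR D=OOYY L=OWOW
After move 2 (U'): U=WRWR F=OWGG R=GGYR B=YRBB L=BBOW
After move 3 (R'): R=GRGY U=WBWY F=ORGR D=OWYG B=YROB
After move 4 (R'): R=RYGG U=WOWY F=OBGY D=ORYR B=GRWB
Query: R face = RYGG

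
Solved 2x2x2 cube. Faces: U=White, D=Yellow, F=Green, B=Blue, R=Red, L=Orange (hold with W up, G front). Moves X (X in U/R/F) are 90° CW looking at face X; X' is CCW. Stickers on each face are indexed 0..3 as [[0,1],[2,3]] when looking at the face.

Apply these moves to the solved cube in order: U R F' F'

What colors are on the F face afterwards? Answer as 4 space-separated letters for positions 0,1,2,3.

After move 1 (U): U=WWWW F=RRGG R=BBRR B=OOBB L=GGOO
After move 2 (R): R=RBRB U=WRWG F=RYGY D=YBYO B=WOWB
After move 3 (F'): F=YYRG U=WRRR R=BBYB D=GOYO L=GGOW
After move 4 (F'): F=YGYR U=WRBY R=OBGB D=GWYO L=GROR
Query: F face = YGYR

Answer: Y G Y R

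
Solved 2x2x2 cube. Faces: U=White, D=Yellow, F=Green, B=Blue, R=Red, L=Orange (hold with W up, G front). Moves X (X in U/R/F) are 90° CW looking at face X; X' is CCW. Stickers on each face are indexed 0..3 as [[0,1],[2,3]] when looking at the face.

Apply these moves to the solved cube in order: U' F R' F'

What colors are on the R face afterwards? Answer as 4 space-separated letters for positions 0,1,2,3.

After move 1 (U'): U=WWWW F=OOGG R=GGRR B=RRBB L=BBOO
After move 2 (F): F=GOGO U=WWOB R=WGWR D=RGYY L=BYOY
After move 3 (R'): R=GRWW U=WBOR F=GWGB D=ROYO B=YRGB
After move 4 (F'): F=WBGG U=WBGW R=ORRW D=YYYO L=BROO
Query: R face = ORRW

Answer: O R R W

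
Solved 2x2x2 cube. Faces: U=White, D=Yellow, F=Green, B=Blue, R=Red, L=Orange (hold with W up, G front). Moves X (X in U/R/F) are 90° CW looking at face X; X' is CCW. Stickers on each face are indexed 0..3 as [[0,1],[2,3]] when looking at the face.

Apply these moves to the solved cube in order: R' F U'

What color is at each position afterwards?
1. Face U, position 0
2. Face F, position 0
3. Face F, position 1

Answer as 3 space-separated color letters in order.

After move 1 (R'): R=RRRR U=WBWB F=GWGW D=YGYG B=YBYB
After move 2 (F): F=GGWW U=WBOO R=WRBR D=RRYG L=OYOG
After move 3 (U'): U=BOWO F=OYWW R=GGBR B=WRYB L=YBOG
Query 1: U[0] = B
Query 2: F[0] = O
Query 3: F[1] = Y

Answer: B O Y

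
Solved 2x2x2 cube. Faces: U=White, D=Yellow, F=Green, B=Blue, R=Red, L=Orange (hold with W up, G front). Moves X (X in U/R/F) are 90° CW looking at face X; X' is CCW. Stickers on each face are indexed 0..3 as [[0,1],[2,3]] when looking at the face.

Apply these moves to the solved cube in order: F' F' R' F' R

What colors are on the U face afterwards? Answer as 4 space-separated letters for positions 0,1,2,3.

Answer: W Y R G

Derivation:
After move 1 (F'): F=GGGG U=WWRR R=YRYR D=OOYY L=OWOW
After move 2 (F'): F=GGGG U=WWYY R=OROR D=WWYY L=OROR
After move 3 (R'): R=RROO U=WBYB F=GWGY D=WGYG B=YBWB
After move 4 (F'): F=WYGG U=WBRO R=GRWO D=RRYG L=OBOY
After move 5 (R): R=WGOR U=WYRG F=WRGG D=RWYY B=OBBB
Query: U face = WYRG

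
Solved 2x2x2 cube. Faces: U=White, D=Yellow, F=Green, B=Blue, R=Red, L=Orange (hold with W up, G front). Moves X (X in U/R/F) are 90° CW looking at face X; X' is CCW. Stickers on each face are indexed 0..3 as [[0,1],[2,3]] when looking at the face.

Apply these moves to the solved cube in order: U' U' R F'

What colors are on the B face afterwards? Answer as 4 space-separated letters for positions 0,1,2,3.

Answer: W G W B

Derivation:
After move 1 (U'): U=WWWW F=OOGG R=GGRR B=RRBB L=BBOO
After move 2 (U'): U=WWWW F=BBGG R=OORR B=GGBB L=RROO
After move 3 (R): R=RORO U=WBWG F=BYGY D=YBYG B=WGWB
After move 4 (F'): F=YYBG U=WBRR R=BOYO D=ROYG L=RGOW
Query: B face = WGWB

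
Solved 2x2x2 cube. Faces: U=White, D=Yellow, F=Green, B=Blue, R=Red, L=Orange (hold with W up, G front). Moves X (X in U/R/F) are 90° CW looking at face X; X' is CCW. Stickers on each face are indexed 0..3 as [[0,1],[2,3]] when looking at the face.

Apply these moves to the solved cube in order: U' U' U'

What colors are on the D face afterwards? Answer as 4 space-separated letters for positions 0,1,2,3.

After move 1 (U'): U=WWWW F=OOGG R=GGRR B=RRBB L=BBOO
After move 2 (U'): U=WWWW F=BBGG R=OORR B=GGBB L=RROO
After move 3 (U'): U=WWWW F=RRGG R=BBRR B=OOBB L=GGOO
Query: D face = YYYY

Answer: Y Y Y Y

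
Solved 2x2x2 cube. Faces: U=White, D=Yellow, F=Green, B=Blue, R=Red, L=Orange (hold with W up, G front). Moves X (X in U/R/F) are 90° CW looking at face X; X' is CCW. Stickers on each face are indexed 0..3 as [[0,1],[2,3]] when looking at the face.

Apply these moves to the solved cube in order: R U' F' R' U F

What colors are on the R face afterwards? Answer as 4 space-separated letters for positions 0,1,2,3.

Answer: R R W Y

Derivation:
After move 1 (R): R=RRRR U=WGWG F=GYGY D=YBYB B=WBWB
After move 2 (U'): U=GGWW F=OOGY R=GYRR B=RRWB L=WBOO
After move 3 (F'): F=OYOG U=GGGR R=BYYR D=BOYB L=WWOW
After move 4 (R'): R=YRBY U=GWGR F=OGOR D=BYYG B=BROB
After move 5 (U): U=GGRW F=YROR R=BRBY B=WWOB L=OGOW
After move 6 (F): F=OYRR U=GGWG R=RRWY D=BBYG L=OBOY
Query: R face = RRWY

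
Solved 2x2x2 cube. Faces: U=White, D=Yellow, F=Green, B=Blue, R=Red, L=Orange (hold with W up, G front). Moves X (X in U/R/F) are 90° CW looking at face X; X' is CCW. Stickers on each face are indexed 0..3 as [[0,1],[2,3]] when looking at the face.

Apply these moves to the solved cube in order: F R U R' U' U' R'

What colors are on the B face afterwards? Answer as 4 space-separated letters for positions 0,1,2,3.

Answer: Y W W B

Derivation:
After move 1 (F): F=GGGG U=WWOO R=WRWR D=RRYY L=OYOY
After move 2 (R): R=WWRR U=WGOG F=GRGY D=RBYB B=OBWB
After move 3 (U): U=OWGG F=WWGY R=OBRR B=OYWB L=GROY
After move 4 (R'): R=BROR U=OWGO F=WWGG D=RWYY B=BYBB
After move 5 (U'): U=WOOG F=GRGG R=WWOR B=BRBB L=BYOY
After move 6 (U'): U=OGWO F=BYGG R=GROR B=WWBB L=BROY
After move 7 (R'): R=RRGO U=OBWW F=BGGO D=RYYG B=YWWB
Query: B face = YWWB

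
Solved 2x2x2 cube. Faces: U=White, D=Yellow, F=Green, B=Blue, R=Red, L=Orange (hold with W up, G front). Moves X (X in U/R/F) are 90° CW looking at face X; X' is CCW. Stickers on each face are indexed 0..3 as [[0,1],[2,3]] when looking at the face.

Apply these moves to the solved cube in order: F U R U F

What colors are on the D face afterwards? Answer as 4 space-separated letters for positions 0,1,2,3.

After move 1 (F): F=GGGG U=WWOO R=WRWR D=RRYY L=OYOY
After move 2 (U): U=OWOW F=WRGG R=BBWR B=OYBB L=GGOY
After move 3 (R): R=WBRB U=OROG F=WRGY D=RBYO B=WYWB
After move 4 (U): U=OOGR F=WBGY R=WYRB B=GGWB L=WROY
After move 5 (F): F=GWYB U=OOYR R=GYRB D=RWYO L=WROB
Query: D face = RWYO

Answer: R W Y O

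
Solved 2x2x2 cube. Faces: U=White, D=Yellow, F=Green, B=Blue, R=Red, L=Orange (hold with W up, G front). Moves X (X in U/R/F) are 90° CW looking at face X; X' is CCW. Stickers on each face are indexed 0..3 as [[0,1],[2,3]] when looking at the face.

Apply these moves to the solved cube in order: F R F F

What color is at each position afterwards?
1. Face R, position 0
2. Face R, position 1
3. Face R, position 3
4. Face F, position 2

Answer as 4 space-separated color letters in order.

After move 1 (F): F=GGGG U=WWOO R=WRWR D=RRYY L=OYOY
After move 2 (R): R=WWRR U=WGOG F=GRGY D=RBYB B=OBWB
After move 3 (F): F=GGYR U=WGYY R=OWGR D=RWYB L=OROB
After move 4 (F): F=YGRG U=WGBR R=YWYR D=GOYB L=OROW
Query 1: R[0] = Y
Query 2: R[1] = W
Query 3: R[3] = R
Query 4: F[2] = R

Answer: Y W R R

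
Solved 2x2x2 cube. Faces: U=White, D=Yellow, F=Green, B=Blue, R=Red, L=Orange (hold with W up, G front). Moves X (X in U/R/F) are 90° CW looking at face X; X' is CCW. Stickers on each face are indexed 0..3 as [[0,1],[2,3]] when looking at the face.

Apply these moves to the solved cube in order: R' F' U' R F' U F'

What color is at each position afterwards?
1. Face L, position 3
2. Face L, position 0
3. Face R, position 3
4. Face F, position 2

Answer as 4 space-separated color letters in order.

After move 1 (R'): R=RRRR U=WBWB F=GWGW D=YGYG B=YBYB
After move 2 (F'): F=WWGG U=WBRR R=GRYR D=OOYG L=OBOW
After move 3 (U'): U=BRWR F=OBGG R=WWYR B=GRYB L=YBOW
After move 4 (R): R=YWRW U=BBWG F=OOGG D=OYYG B=RRRB
After move 5 (F'): F=OGOG U=BBYR R=YWOW D=BWYG L=YGOW
After move 6 (U): U=YBRB F=YWOG R=RROW B=YGRB L=OGOW
After move 7 (F'): F=WGYO U=YBRO R=WRBW D=GWYG L=OBOR
Query 1: L[3] = R
Query 2: L[0] = O
Query 3: R[3] = W
Query 4: F[2] = Y

Answer: R O W Y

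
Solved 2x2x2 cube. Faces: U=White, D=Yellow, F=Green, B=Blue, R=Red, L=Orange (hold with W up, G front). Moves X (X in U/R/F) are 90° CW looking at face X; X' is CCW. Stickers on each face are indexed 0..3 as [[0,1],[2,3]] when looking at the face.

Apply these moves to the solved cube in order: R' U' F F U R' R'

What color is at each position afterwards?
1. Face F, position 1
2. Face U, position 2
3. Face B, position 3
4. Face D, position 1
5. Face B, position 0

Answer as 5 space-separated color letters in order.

Answer: Y Y B B O

Derivation:
After move 1 (R'): R=RRRR U=WBWB F=GWGW D=YGYG B=YBYB
After move 2 (U'): U=BBWW F=OOGW R=GWRR B=RRYB L=YBOO
After move 3 (F): F=GOWO U=BBOB R=WWWR D=RGYG L=YYOG
After move 4 (F): F=WGOO U=BBGY R=OWBR D=WWYG L=YROG
After move 5 (U): U=GBYB F=OWOO R=RRBR B=YRYB L=WGOG
After move 6 (R'): R=RRRB U=GYYY F=OBOB D=WWYO B=GRWB
After move 7 (R'): R=RBRR U=GWYG F=OYOY D=WBYB B=ORWB
Query 1: F[1] = Y
Query 2: U[2] = Y
Query 3: B[3] = B
Query 4: D[1] = B
Query 5: B[0] = O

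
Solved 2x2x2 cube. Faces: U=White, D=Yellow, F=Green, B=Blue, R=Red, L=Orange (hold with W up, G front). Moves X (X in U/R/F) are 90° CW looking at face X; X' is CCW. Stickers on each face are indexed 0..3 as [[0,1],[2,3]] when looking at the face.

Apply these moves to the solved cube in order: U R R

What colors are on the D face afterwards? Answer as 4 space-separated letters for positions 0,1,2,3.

Answer: Y W Y W

Derivation:
After move 1 (U): U=WWWW F=RRGG R=BBRR B=OOBB L=GGOO
After move 2 (R): R=RBRB U=WRWG F=RYGY D=YBYO B=WOWB
After move 3 (R): R=RRBB U=WYWY F=RBGO D=YWYW B=GORB
Query: D face = YWYW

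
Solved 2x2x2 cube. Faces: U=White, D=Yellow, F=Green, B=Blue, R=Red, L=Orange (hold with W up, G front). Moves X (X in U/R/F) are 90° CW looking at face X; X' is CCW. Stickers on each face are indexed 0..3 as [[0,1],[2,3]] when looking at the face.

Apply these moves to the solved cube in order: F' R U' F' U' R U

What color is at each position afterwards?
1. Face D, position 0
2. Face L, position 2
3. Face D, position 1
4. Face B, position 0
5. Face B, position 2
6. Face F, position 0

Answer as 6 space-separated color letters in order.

Answer: B O W Y R O

Derivation:
After move 1 (F'): F=GGGG U=WWRR R=YRYR D=OOYY L=OWOW
After move 2 (R): R=YYRR U=WGRG F=GOGY D=OBYB B=RBWB
After move 3 (U'): U=GGWR F=OWGY R=GORR B=YYWB L=RBOW
After move 4 (F'): F=WYOG U=GGGR R=BOOR D=BWYB L=RROW
After move 5 (U'): U=GRGG F=RROG R=WYOR B=BOWB L=YYOW
After move 6 (R): R=OWRY U=GRGG F=RWOB D=BWYB B=GORB
After move 7 (U): U=GGGR F=OWOB R=GORY B=YYRB L=RWOW
Query 1: D[0] = B
Query 2: L[2] = O
Query 3: D[1] = W
Query 4: B[0] = Y
Query 5: B[2] = R
Query 6: F[0] = O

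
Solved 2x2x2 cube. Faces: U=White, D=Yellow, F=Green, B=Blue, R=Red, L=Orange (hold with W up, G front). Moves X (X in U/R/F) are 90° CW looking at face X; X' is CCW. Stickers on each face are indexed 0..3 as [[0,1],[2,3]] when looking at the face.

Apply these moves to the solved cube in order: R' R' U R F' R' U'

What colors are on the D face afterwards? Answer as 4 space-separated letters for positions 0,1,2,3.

Answer: B W Y G

Derivation:
After move 1 (R'): R=RRRR U=WBWB F=GWGW D=YGYG B=YBYB
After move 2 (R'): R=RRRR U=WYWY F=GBGB D=YWYW B=GBGB
After move 3 (U): U=WWYY F=RRGB R=GBRR B=OOGB L=GBOO
After move 4 (R): R=RGRB U=WRYB F=RWGW D=YGYO B=YOWB
After move 5 (F'): F=WWRG U=WRRR R=GGYB D=BOYO L=GBOY
After move 6 (R'): R=GBGY U=WWRY F=WRRR D=BWYG B=OOOB
After move 7 (U'): U=WYWR F=GBRR R=WRGY B=GBOB L=OOOY
Query: D face = BWYG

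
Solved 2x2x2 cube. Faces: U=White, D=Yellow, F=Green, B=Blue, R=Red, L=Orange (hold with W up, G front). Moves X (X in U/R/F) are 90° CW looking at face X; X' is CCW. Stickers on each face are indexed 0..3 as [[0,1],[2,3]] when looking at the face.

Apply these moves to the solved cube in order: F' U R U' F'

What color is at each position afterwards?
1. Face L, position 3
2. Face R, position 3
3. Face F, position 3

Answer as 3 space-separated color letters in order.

After move 1 (F'): F=GGGG U=WWRR R=YRYR D=OOYY L=OWOW
After move 2 (U): U=RWRW F=YRGG R=BBYR B=OWBB L=GGOW
After move 3 (R): R=YBRB U=RRRG F=YOGY D=OBYO B=WWWB
After move 4 (U'): U=RGRR F=GGGY R=YORB B=YBWB L=WWOW
After move 5 (F'): F=GYGG U=RGYR R=BOOB D=WWYO L=WROR
Query 1: L[3] = R
Query 2: R[3] = B
Query 3: F[3] = G

Answer: R B G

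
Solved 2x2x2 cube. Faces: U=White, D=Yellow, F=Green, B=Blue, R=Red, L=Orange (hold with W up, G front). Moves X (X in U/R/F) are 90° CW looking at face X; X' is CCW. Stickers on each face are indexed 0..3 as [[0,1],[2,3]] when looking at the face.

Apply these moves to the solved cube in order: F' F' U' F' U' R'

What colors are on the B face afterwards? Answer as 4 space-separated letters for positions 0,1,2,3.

Answer: Y G R B

Derivation:
After move 1 (F'): F=GGGG U=WWRR R=YRYR D=OOYY L=OWOW
After move 2 (F'): F=GGGG U=WWYY R=OROR D=WWYY L=OROR
After move 3 (U'): U=WYWY F=ORGG R=GGOR B=ORBB L=BBOR
After move 4 (F'): F=RGOG U=WYGO R=WGWR D=BRYY L=BYOW
After move 5 (U'): U=YOWG F=BYOG R=RGWR B=WGBB L=OROW
After move 6 (R'): R=GRRW U=YBWW F=BOOG D=BYYG B=YGRB
Query: B face = YGRB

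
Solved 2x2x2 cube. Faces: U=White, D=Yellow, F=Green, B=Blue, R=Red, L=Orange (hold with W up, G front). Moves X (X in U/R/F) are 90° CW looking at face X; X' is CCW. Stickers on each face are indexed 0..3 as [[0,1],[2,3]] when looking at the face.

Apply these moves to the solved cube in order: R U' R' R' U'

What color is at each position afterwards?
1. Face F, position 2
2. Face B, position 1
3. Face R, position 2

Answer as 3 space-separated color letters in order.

Answer: G R Y

Derivation:
After move 1 (R): R=RRRR U=WGWG F=GYGY D=YBYB B=WBWB
After move 2 (U'): U=GGWW F=OOGY R=GYRR B=RRWB L=WBOO
After move 3 (R'): R=YRGR U=GWWR F=OGGW D=YOYY B=BRBB
After move 4 (R'): R=RRYG U=GBWB F=OWGR D=YGYW B=YROB
After move 5 (U'): U=BBGW F=WBGR R=OWYG B=RROB L=YROO
Query 1: F[2] = G
Query 2: B[1] = R
Query 3: R[2] = Y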